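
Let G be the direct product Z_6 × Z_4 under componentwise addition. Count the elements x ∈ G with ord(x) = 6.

An element (a,b) has order lcm(ord(a), ord(b)); count pairs with lcm equal to 6.
Enumerating gives 6 such elements.

6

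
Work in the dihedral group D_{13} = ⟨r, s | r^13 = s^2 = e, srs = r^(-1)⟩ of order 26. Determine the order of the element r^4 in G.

13

Computing powers of r^4: the smallest k with (r^4)^k = e is k = 13.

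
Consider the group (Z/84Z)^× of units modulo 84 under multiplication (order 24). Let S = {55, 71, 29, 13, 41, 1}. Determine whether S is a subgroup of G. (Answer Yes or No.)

Closure fails: 71 · 13 = 83 ∉ S. So S is not a subgroup.

No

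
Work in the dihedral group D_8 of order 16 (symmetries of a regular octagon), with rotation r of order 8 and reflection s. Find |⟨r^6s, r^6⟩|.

8

|⟨r^6s⟩| = 2 and |⟨r^6⟩| = 4, so |H| is a multiple of lcm(2, 4) = 4 and divides |G| = 16.
Closing under the operation: H = {e, r^2, r^4, r^6, s, r^2s, r^4s, r^6s}, so |H| = 8.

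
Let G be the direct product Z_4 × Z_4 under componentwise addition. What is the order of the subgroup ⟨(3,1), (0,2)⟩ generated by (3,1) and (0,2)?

|⟨(3,1)⟩| = 4 and |⟨(0,2)⟩| = 2, so |H| is a multiple of lcm(4, 2) = 4 and divides |G| = 16.
Closing under the operation: H = {(0,0), (0,2), (1,1), (1,3), (2,0), (2,2), (3,1), (3,3)}, so |H| = 8.

8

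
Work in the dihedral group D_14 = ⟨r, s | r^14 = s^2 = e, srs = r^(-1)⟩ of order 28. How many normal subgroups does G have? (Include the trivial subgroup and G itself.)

G has 28 subgroups. Checking conjugation-invariance by order — order 1: 1/1 normal; order 2: 1/15 normal; order 4: 0/7 normal; order 7: 1/1 normal; order 14: 3/3 normal; order 28: 1/1 normal.
Total normal subgroups: 7.

7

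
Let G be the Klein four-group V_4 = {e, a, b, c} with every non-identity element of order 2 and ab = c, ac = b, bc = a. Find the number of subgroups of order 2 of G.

|G| = 4 and 2 | 4, so subgroups of order 2 are possible by Lagrange.
The subgroups of order 2 are: {e, a}; {e, b}; {e, c}.
So G has 3 subgroups of order 2.

3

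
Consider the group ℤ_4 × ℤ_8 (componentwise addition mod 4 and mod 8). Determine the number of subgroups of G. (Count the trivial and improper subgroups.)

22

|G| = 32, so by Lagrange every subgroup order divides 32. Divisors: 1, 2, 4, 8, 16, 32.
Subgroups by order — order 1: 1; order 2: 3; order 4: 7; order 8: 7; order 16: 3; order 32: 1.
Total: 1 + 3 + 7 + 7 + 3 + 1 = 22.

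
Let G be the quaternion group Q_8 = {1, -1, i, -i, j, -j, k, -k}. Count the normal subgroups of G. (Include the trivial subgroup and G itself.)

6

G has 6 subgroups. Checking conjugation-invariance by order — order 1: 1/1 normal; order 2: 1/1 normal; order 4: 3/3 normal; order 8: 1/1 normal.
Total normal subgroups: 6.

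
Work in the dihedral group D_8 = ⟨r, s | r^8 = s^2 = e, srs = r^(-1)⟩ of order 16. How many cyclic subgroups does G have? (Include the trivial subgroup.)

12

A cyclic subgroup of order d is generated by each of its φ(d) elements of order d, so the cyclic subgroups of order d number (#elements of order d)/φ(d).
Cyclic subgroups by order — order 1: 1; order 2: 9; order 4: 1; order 8: 1.
Total: 12.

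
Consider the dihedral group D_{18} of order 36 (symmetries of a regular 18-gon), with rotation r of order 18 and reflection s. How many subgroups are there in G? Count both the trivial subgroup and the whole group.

45

|G| = 36, so by Lagrange every subgroup order divides 36. Divisors: 1, 2, 3, 4, 6, 9, 12, 18, 36.
Subgroups by order — order 1: 1; order 2: 19; order 3: 1; order 4: 9; order 6: 7; order 9: 1; order 12: 3; order 18: 3; order 36: 1.
Total: 1 + 19 + 1 + 9 + 7 + 1 + 3 + 3 + 1 = 45.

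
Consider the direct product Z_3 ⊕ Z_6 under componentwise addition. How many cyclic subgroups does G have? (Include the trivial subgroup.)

A cyclic subgroup of order d is generated by each of its φ(d) elements of order d, so the cyclic subgroups of order d number (#elements of order d)/φ(d).
Cyclic subgroups by order — order 1: 1; order 2: 1; order 3: 4; order 6: 4.
Total: 10.

10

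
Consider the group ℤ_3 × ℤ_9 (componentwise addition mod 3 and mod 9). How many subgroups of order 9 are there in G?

4

|G| = 27 and 9 | 27, so subgroups of order 9 are possible by Lagrange.
The subgroups of order 9 are: {(0,0), (0,1), (0,2), (0,3), (0,4), (0,5), (0,6), (0,7), (0,8)}; {(0,0), (0,3), (0,6), (1,0), (1,3), (1,6), (2,0), (2,3), (2,6)}; {(0,0), (0,3), (0,6), (1,1), (1,4), (1,7), (2,2), (2,5), (2,8)}; {(0,0), (0,3), (0,6), (1,2), (1,5), (1,8), (2,1), (2,4), (2,7)}.
So G has 4 subgroups of order 9.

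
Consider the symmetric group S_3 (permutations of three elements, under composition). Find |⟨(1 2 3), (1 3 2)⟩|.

|⟨(1 2 3)⟩| = 3 and |⟨(1 3 2)⟩| = 3, so |H| is a multiple of lcm(3, 3) = 3 and divides |G| = 6.
Closing under the operation: H = {e, (1 2 3), (1 3 2)}, so |H| = 3.

3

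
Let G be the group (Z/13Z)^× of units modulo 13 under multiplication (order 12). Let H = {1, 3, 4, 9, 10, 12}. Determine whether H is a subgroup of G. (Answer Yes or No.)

|H| = 6 divides |G| = 12, consistent with Lagrange.
H contains the identity, every element's inverse is in H, and H is closed under ·: it is a subgroup.
In fact H = ⟨4⟩.

Yes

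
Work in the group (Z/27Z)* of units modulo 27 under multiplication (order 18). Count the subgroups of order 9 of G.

|G| = 18 and 9 | 18, so subgroups of order 9 are possible by Lagrange.
The subgroups of order 9 are: {1, 4, 7, 10, 13, 16, 19, 22, 25}.
So G has 1 subgroup of order 9.

1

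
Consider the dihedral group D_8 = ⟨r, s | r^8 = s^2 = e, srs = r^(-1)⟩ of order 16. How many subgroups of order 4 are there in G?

5

|G| = 16 and 4 | 16, so subgroups of order 4 are possible by Lagrange.
The subgroups of order 4 are: {e, r^2, r^4, r^6}; {e, r^4, r^2s, r^6s}; {e, r^4, r^3s, r^7s}; {e, r^4, s, r^4s}; … (5 in all).
So G has 5 subgroups of order 4.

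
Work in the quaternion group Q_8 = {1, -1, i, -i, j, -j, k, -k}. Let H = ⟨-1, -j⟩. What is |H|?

|⟨-1⟩| = 2 and |⟨-j⟩| = 4, so |H| is a multiple of lcm(2, 4) = 4 and divides |G| = 8.
Closing under the operation: H = {1, -1, j, -j}, so |H| = 4.

4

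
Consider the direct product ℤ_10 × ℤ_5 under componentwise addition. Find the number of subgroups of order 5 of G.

6

|G| = 50 and 5 | 50, so subgroups of order 5 are possible by Lagrange.
The subgroups of order 5 are: {(0,0), (0,1), (0,2), (0,3), (0,4)}; {(0,0), (2,0), (4,0), (6,0), (8,0)}; {(0,0), (2,1), (4,2), (6,3), (8,4)}; {(0,0), (2,2), (4,4), (6,1), (8,3)}; … (6 in all).
So G has 6 subgroups of order 5.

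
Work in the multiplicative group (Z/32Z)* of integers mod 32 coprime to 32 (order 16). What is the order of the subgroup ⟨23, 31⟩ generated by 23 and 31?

|⟨23⟩| = 4 and |⟨31⟩| = 2, so |H| is a multiple of lcm(4, 2) = 4 and divides |G| = 16.
Closing under the operation: H = {1, 7, 9, 15, 17, 23, 25, 31}, so |H| = 8.

8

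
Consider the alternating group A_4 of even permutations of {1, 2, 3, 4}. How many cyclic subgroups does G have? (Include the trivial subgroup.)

8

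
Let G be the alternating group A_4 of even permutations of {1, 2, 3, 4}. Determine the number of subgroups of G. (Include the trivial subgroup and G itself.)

|G| = 12, so by Lagrange every subgroup order divides 12. Divisors: 1, 2, 3, 4, 6, 12.
Subgroups by order — order 1: 1; order 2: 3; order 3: 4; order 4: 1; order 6: 0; order 12: 1.
Total: 1 + 3 + 4 + 1 + 0 + 1 = 10.

10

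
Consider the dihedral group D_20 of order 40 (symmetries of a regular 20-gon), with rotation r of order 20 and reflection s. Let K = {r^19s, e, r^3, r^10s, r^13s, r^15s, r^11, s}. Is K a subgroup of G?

No

r^3 ∈ K but its inverse r^17 ∉ K, so K is not a subgroup.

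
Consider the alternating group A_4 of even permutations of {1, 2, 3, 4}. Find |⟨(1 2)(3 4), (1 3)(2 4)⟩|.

4

|⟨(1 2)(3 4)⟩| = 2 and |⟨(1 3)(2 4)⟩| = 2, so |H| is a multiple of lcm(2, 2) = 2 and divides |G| = 12.
Closing under the operation: H = {e, (1 2)(3 4), (1 3)(2 4), (1 4)(2 3)}, so |H| = 4.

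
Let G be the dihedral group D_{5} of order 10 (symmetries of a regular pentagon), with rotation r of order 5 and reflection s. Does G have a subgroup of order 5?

Yes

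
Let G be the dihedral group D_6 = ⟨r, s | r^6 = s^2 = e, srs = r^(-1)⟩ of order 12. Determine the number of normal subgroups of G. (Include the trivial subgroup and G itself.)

7

G has 16 subgroups. Checking conjugation-invariance by order — order 1: 1/1 normal; order 2: 1/7 normal; order 3: 1/1 normal; order 4: 0/3 normal; order 6: 3/3 normal; order 12: 1/1 normal.
Total normal subgroups: 7.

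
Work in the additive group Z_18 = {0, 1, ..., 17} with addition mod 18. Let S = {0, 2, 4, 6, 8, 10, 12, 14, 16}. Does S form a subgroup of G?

Yes

|S| = 9 divides |G| = 18, consistent with Lagrange.
S contains the identity, every element's inverse is in S, and S is closed under +: it is a subgroup.
In fact S = ⟨2⟩.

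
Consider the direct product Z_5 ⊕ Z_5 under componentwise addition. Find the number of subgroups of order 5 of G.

|G| = 25 and 5 | 25, so subgroups of order 5 are possible by Lagrange.
The subgroups of order 5 are: {(0,0), (0,1), (0,2), (0,3), (0,4)}; {(0,0), (1,0), (2,0), (3,0), (4,0)}; {(0,0), (1,1), (2,2), (3,3), (4,4)}; {(0,0), (1,2), (2,4), (3,1), (4,3)}; … (6 in all).
So G has 6 subgroups of order 5.

6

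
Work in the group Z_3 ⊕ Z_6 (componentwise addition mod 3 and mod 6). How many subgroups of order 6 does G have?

|G| = 18 and 6 | 18, so subgroups of order 6 are possible by Lagrange.
The subgroups of order 6 are: {(0,0), (0,1), (0,2), (0,3), (0,4), (0,5)}; {(0,0), (0,3), (1,0), (1,3), (2,0), (2,3)}; {(0,0), (0,3), (1,1), (1,4), (2,2), (2,5)}; {(0,0), (0,3), (1,2), (1,5), (2,1), (2,4)}.
So G has 4 subgroups of order 6.

4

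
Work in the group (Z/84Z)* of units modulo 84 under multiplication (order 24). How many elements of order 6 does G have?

14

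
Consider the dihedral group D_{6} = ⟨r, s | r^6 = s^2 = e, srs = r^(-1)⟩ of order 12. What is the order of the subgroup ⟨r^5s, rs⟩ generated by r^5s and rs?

6

|⟨r^5s⟩| = 2 and |⟨rs⟩| = 2, so |H| is a multiple of lcm(2, 2) = 2 and divides |G| = 12.
Closing under the operation: H = {e, r^2, r^4, rs, r^3s, r^5s}, so |H| = 6.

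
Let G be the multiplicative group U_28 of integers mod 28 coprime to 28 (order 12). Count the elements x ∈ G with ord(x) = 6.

6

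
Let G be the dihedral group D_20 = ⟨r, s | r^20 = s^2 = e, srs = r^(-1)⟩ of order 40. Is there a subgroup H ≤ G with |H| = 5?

Yes

5 | 40. A subgroup of order 5 is {e, r^4, r^8, r^12, r^16}.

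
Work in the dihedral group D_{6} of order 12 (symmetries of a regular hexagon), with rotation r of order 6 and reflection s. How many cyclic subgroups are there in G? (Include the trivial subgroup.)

Each element a generates a cyclic subgroup ⟨a⟩; distinct elements may generate the same one (a cyclic group of order d has φ(d) generators).
Cyclic subgroups by order — order 1: 1; order 2: 7; order 3: 1; order 6: 1.
Total: 10.

10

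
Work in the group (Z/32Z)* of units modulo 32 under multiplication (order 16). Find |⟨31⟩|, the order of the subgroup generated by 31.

2

Compute successive powers of 31 mod 32: 31, 1; 31^2 ≡ 1 (mod 32).
So |⟨31⟩| = 2.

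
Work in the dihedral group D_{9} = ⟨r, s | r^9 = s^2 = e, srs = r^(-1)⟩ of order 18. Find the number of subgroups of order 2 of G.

|G| = 18 and 2 | 18, so subgroups of order 2 are possible by Lagrange.
The subgroups of order 2 are: {e, r^2s}; {e, r^3s}; {e, r^4s}; {e, r^5s}; … (9 in all).
So G has 9 subgroups of order 2.

9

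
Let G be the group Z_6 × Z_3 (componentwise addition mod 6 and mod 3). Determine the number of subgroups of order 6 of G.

|G| = 18 and 6 | 18, so subgroups of order 6 are possible by Lagrange.
The subgroups of order 6 are: {(0,0), (0,1), (0,2), (3,0), (3,1), (3,2)}; {(0,0), (1,0), (2,0), (3,0), (4,0), (5,0)}; {(0,0), (1,1), (2,2), (3,0), (4,1), (5,2)}; {(0,0), (1,2), (2,1), (3,0), (4,2), (5,1)}.
So G has 4 subgroups of order 6.

4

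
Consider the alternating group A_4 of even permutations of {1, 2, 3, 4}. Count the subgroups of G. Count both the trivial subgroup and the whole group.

10

|G| = 12, so by Lagrange every subgroup order divides 12. Divisors: 1, 2, 3, 4, 6, 12.
Subgroups by order — order 1: 1; order 2: 3; order 3: 4; order 4: 1; order 6: 0; order 12: 1.
Total: 1 + 3 + 4 + 1 + 0 + 1 = 10.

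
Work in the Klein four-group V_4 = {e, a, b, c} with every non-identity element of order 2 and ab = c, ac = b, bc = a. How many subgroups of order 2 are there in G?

3

|G| = 4 and 2 | 4, so subgroups of order 2 are possible by Lagrange.
The subgroups of order 2 are: {e, a}; {e, b}; {e, c}.
So G has 3 subgroups of order 2.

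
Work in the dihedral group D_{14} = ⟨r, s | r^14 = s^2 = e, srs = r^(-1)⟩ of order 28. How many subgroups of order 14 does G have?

3

|G| = 28 and 14 | 28, so subgroups of order 14 are possible by Lagrange.
The subgroups of order 14 are: {e, r, r^2, r^3, r^4, r^5, r^6, r^7, r^8, r^9, r^10, r^11, r^12, r^13}; {e, r^2, r^4, r^6, r^8, r^10, r^12, s, r^2s, r^4s, r^6s, r^8s, r^10s, r^12s}; {e, r^2, r^4, r^6, r^8, r^10, r^12, rs, r^3s, r^5s, r^7s, r^9s, r^11s, r^13s}.
So G has 3 subgroups of order 14.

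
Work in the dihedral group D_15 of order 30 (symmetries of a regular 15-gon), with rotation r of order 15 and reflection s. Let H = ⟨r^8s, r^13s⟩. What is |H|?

6

|⟨r^8s⟩| = 2 and |⟨r^13s⟩| = 2, so |H| is a multiple of lcm(2, 2) = 2 and divides |G| = 30.
Closing under the operation: H = {e, r^5, r^10, r^3s, r^8s, r^13s}, so |H| = 6.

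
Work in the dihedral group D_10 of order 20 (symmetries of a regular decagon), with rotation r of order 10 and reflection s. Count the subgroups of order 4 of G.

|G| = 20 and 4 | 20, so subgroups of order 4 are possible by Lagrange.
The subgroups of order 4 are: {e, r^5, r^2s, r^7s}; {e, r^5, r^3s, r^8s}; {e, r^5, r^4s, r^9s}; {e, r^5, s, r^5s}; … (5 in all).
So G has 5 subgroups of order 4.

5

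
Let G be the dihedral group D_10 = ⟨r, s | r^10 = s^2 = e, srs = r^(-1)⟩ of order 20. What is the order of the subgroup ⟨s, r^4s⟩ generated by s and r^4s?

|⟨s⟩| = 2 and |⟨r^4s⟩| = 2, so |H| is a multiple of lcm(2, 2) = 2 and divides |G| = 20.
Closing under the operation: H = {e, r^2, r^4, r^6, r^8, s, r^2s, r^4s, r^6s, r^8s}, so |H| = 10.

10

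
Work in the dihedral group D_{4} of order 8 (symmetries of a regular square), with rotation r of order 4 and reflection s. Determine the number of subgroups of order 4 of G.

3

|G| = 8 and 4 | 8, so subgroups of order 4 are possible by Lagrange.
The subgroups of order 4 are: {e, r, r^2, r^3}; {e, r^2, s, r^2s}; {e, r^2, rs, r^3s}.
So G has 3 subgroups of order 4.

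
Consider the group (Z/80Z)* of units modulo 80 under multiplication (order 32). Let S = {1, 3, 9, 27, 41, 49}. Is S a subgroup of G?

|S| = 6 does not divide |G| = 32, so by Lagrange S is not a subgroup.

No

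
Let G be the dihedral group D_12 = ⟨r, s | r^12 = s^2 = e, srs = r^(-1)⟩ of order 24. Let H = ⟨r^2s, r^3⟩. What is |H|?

8

|⟨r^2s⟩| = 2 and |⟨r^3⟩| = 4, so |H| is a multiple of lcm(2, 4) = 4 and divides |G| = 24.
Closing under the operation: H = {e, r^3, r^6, r^9, r^2s, r^5s, r^8s, r^11s}, so |H| = 8.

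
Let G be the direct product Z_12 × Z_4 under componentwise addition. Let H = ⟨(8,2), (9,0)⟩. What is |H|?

24

|⟨(8,2)⟩| = 6 and |⟨(9,0)⟩| = 4, so |H| is a multiple of lcm(6, 4) = 12 and divides |G| = 48.
Closing under the operation: H = {(0,0), (0,2), (1,0), (1,2), (2,0), (2,2), (3,0), (3,2), (4,0), (4,2), (5,0), (5,2), (6,0), (6,2), (7,0), (7,2), (8,0), (8,2), (9,0), (9,2), (10,0), (10,2), (11,0), (11,2)}, so |H| = 24.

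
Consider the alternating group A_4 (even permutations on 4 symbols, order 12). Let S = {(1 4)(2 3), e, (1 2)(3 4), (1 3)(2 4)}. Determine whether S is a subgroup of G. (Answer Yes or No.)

Yes

|S| = 4 divides |G| = 12, consistent with Lagrange.
S contains the identity, every element's inverse is in S, and S is closed under ∘: it is a subgroup.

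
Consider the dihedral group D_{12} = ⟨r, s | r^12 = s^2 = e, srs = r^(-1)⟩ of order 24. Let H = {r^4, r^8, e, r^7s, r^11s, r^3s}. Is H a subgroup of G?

Yes

|H| = 6 divides |G| = 24, consistent with Lagrange.
H contains the identity, every element's inverse is in H, and H is closed under ·: it is a subgroup.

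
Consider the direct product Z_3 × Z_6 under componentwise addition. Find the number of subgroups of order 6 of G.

4

|G| = 18 and 6 | 18, so subgroups of order 6 are possible by Lagrange.
The subgroups of order 6 are: {(0,0), (0,1), (0,2), (0,3), (0,4), (0,5)}; {(0,0), (0,3), (1,0), (1,3), (2,0), (2,3)}; {(0,0), (0,3), (1,1), (1,4), (2,2), (2,5)}; {(0,0), (0,3), (1,2), (1,5), (2,1), (2,4)}.
So G has 4 subgroups of order 6.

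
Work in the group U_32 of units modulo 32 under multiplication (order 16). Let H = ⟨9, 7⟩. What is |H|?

|⟨9⟩| = 4 and |⟨7⟩| = 4, so |H| is a multiple of lcm(4, 4) = 4 and divides |G| = 16.
Closing under the operation: H = {1, 7, 9, 15, 17, 23, 25, 31}, so |H| = 8.

8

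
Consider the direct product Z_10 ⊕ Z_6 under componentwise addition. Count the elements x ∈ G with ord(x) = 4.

An element (a,b) has order lcm(ord(a), ord(b)); count pairs with lcm equal to 4.
Enumerating gives 0 such elements.

0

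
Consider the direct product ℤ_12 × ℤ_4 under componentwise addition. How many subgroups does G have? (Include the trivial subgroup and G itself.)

30

|G| = 48, so by Lagrange every subgroup order divides 48. Divisors: 1, 2, 3, 4, 6, 8, 12, 16, 24, 48.
Subgroups by order — order 1: 1; order 2: 3; order 3: 1; order 4: 7; order 6: 3; order 8: 3; order 12: 7; order 16: 1; order 24: 3; order 48: 1.
Total: 1 + 3 + 1 + 7 + 3 + 3 + 7 + 1 + 3 + 1 = 30.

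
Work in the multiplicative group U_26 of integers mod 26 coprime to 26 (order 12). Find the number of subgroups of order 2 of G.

|G| = 12 and 2 | 12, so subgroups of order 2 are possible by Lagrange.
The subgroups of order 2 are: {1, 25}.
So G has 1 subgroup of order 2.

1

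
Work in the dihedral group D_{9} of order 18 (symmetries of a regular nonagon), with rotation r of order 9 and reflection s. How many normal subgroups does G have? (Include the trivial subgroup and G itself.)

4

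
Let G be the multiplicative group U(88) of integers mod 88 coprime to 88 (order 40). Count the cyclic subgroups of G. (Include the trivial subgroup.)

A cyclic subgroup of order d is generated by each of its φ(d) elements of order d, so the cyclic subgroups of order d number (#elements of order d)/φ(d).
Cyclic subgroups by order — order 1: 1; order 2: 7; order 5: 1; order 10: 7.
Total: 16.

16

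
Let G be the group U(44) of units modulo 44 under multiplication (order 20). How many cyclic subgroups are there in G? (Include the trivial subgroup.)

8

Group the elements of G by the cyclic subgroup they generate; each cyclic subgroup of order d accounts for φ(d) elements.
Cyclic subgroups by order — order 1: 1; order 2: 3; order 5: 1; order 10: 3.
Total: 8.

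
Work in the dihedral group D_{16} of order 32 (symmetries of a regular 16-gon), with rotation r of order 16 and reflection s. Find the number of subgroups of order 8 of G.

5

|G| = 32 and 8 | 32, so subgroups of order 8 are possible by Lagrange.
The subgroups of order 8 are: {e, r^2, r^4, r^6, r^8, r^10, r^12, r^14}; {e, r^4, r^8, r^12, r^2s, r^6s, r^10s, r^14s}; {e, r^4, r^8, r^12, r^3s, r^7s, r^11s, r^15s}; {e, r^4, r^8, r^12, s, r^4s, r^8s, r^12s}; … (5 in all).
So G has 5 subgroups of order 8.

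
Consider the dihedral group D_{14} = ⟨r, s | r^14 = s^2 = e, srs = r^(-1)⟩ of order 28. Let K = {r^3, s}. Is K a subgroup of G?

No

The identity e ∉ K, so K is not a subgroup.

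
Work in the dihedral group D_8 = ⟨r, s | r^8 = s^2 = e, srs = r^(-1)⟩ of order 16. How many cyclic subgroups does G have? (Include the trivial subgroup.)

A cyclic subgroup of order d is generated by each of its φ(d) elements of order d, so the cyclic subgroups of order d number (#elements of order d)/φ(d).
Cyclic subgroups by order — order 1: 1; order 2: 9; order 4: 1; order 8: 1.
Total: 12.

12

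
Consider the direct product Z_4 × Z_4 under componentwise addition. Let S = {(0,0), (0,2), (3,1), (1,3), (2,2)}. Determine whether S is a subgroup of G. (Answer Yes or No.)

No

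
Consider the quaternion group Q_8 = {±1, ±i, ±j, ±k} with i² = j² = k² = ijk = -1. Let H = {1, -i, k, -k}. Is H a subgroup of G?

-i ∈ H but its inverse i ∉ H, so H is not a subgroup.

No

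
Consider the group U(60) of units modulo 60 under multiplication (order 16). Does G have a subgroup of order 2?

Yes

2 | 16. A subgroup of order 2 is {1, 11}.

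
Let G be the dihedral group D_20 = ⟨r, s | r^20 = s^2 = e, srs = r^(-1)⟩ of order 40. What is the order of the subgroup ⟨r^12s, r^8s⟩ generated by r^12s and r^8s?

10

|⟨r^12s⟩| = 2 and |⟨r^8s⟩| = 2, so |H| is a multiple of lcm(2, 2) = 2 and divides |G| = 40.
Closing under the operation: H = {e, r^4, r^8, r^12, r^16, s, r^4s, r^8s, r^12s, r^16s}, so |H| = 10.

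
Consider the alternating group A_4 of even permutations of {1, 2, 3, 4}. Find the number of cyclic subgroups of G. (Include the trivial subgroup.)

8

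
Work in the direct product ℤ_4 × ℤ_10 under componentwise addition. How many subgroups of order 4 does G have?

3

|G| = 40 and 4 | 40, so subgroups of order 4 are possible by Lagrange.
The subgroups of order 4 are: {(0,0), (0,5), (2,0), (2,5)}; {(0,0), (1,0), (2,0), (3,0)}; {(0,0), (1,5), (2,0), (3,5)}.
So G has 3 subgroups of order 4.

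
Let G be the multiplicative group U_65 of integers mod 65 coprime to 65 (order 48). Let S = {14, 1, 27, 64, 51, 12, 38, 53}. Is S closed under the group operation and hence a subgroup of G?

|S| = 8 divides |G| = 48, consistent with Lagrange.
S contains the identity, every element's inverse is in S, and S is closed under ·: it is a subgroup.

Yes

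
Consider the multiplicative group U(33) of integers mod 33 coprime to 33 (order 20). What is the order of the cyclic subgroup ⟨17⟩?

Compute successive powers of 17 mod 33: 17, 25, 29, 31, 32, 16, 8, 4, …; 17^10 ≡ 1 (mod 33).
So |⟨17⟩| = 10.

10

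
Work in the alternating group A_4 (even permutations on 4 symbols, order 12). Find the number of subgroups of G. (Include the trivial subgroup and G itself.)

|G| = 12, so by Lagrange every subgroup order divides 12. Divisors: 1, 2, 3, 4, 6, 12.
Subgroups by order — order 1: 1; order 2: 3; order 3: 4; order 4: 1; order 6: 0; order 12: 1.
Total: 1 + 3 + 4 + 1 + 0 + 1 = 10.

10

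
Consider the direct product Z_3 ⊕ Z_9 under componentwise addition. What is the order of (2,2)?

The order of (2,2) in Z_3 × Z_9 is lcm(ord(2) in Z_3, ord(2) in Z_9).
ord(2) = 3 and ord(2) = 9, so |⟨(2,2)⟩| = lcm(3, 9) = 9.

9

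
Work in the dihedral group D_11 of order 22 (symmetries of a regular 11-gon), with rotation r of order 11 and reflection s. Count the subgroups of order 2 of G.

|G| = 22 and 2 | 22, so subgroups of order 2 are possible by Lagrange.
The subgroups of order 2 are: {e, r^10s}; {e, r^2s}; {e, r^3s}; {e, r^4s}; … (11 in all).
So G has 11 subgroups of order 2.

11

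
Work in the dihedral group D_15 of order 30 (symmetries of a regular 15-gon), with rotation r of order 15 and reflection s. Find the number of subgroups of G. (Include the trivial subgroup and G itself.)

|G| = 30, so by Lagrange every subgroup order divides 30. Divisors: 1, 2, 3, 5, 6, 10, 15, 30.
Subgroups by order — order 1: 1; order 2: 15; order 3: 1; order 5: 1; order 6: 5; order 10: 3; order 15: 1; order 30: 1.
Total: 1 + 15 + 1 + 1 + 5 + 3 + 1 + 1 = 28.

28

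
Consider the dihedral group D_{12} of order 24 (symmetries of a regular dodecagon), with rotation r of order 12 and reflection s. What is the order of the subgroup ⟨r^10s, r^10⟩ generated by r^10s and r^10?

|⟨r^10s⟩| = 2 and |⟨r^10⟩| = 6, so |H| is a multiple of lcm(2, 6) = 6 and divides |G| = 24.
Closing under the operation: H = {e, r^2, r^4, r^6, r^8, r^10, s, r^2s, r^4s, r^6s, r^8s, r^10s}, so |H| = 12.

12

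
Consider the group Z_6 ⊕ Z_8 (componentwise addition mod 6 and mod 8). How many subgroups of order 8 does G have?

|G| = 48 and 8 | 48, so subgroups of order 8 are possible by Lagrange.
The subgroups of order 8 are: {(0,0), (0,1), (0,2), (0,3), (0,4), (0,5), (0,6), (0,7)}; {(0,0), (0,2), (0,4), (0,6), (3,0), (3,2), (3,4), (3,6)}; {(0,0), (0,2), (0,4), (0,6), (3,1), (3,3), (3,5), (3,7)}.
So G has 3 subgroups of order 8.

3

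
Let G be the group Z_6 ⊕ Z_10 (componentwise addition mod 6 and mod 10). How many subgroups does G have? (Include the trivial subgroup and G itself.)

20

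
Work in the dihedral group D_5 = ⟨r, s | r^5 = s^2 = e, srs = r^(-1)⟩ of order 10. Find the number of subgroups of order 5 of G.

1

|G| = 10 and 5 | 10, so subgroups of order 5 are possible by Lagrange.
The subgroups of order 5 are: {e, r, r^2, r^3, r^4}.
So G has 1 subgroup of order 5.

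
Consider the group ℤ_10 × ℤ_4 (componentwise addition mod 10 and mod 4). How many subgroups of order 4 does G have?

3

|G| = 40 and 4 | 40, so subgroups of order 4 are possible by Lagrange.
The subgroups of order 4 are: {(0,0), (0,1), (0,2), (0,3)}; {(0,0), (0,2), (5,0), (5,2)}; {(0,0), (0,2), (5,1), (5,3)}.
So G has 3 subgroups of order 4.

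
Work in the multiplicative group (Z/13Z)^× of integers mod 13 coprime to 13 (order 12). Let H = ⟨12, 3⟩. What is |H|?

6

|⟨12⟩| = 2 and |⟨3⟩| = 3, so |H| is a multiple of lcm(2, 3) = 6 and divides |G| = 12.
Closing under the operation: H = {1, 3, 4, 9, 10, 12}, so |H| = 6.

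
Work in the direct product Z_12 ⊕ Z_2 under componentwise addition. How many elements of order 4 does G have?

4

An element (a,b) has order lcm(ord(a), ord(b)); count pairs with lcm equal to 4.
Enumerating gives 4 such elements.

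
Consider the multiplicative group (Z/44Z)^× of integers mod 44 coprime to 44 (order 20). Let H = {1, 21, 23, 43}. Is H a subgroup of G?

Yes

|H| = 4 divides |G| = 20, consistent with Lagrange.
H contains the identity, every element's inverse is in H, and H is closed under ·: it is a subgroup.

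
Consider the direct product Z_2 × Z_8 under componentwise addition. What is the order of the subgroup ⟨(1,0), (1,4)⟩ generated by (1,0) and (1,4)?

4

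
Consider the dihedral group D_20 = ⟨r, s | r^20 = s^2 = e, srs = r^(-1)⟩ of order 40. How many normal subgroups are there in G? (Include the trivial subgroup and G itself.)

G has 48 subgroups. Checking conjugation-invariance by order — order 1: 1/1 normal; order 2: 1/21 normal; order 4: 1/11 normal; order 5: 1/1 normal; order 8: 0/5 normal; order 10: 1/5 normal; order 20: 3/3 normal; order 40: 1/1 normal.
Total normal subgroups: 9.

9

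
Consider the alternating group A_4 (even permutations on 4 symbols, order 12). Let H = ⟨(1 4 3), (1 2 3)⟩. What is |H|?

12

|⟨(1 4 3)⟩| = 3 and |⟨(1 2 3)⟩| = 3, so |H| is a multiple of lcm(3, 3) = 3 and divides |G| = 12.
Closing {(1 4 3), (1 2 3)} under the group operation gives all of G, so |H| = 12.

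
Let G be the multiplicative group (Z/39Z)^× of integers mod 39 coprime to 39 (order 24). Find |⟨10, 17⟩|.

|⟨10⟩| = 6 and |⟨17⟩| = 6, so |H| is a multiple of lcm(6, 6) = 6 and divides |G| = 24.
Closing under the operation: H = {1, 4, 10, 14, 16, 17, 22, 23, 25, 29, 35, 38}, so |H| = 12.

12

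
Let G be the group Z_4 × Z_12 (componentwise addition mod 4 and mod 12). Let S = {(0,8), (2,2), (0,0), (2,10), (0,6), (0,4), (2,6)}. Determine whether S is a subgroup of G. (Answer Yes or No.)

|S| = 7 does not divide |G| = 48, so by Lagrange S is not a subgroup.

No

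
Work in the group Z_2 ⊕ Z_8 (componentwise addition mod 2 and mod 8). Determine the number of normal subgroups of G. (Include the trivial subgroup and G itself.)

G is abelian, so every subgroup is normal.
G has 11 subgroups in total, hence 11 normal subgroups.

11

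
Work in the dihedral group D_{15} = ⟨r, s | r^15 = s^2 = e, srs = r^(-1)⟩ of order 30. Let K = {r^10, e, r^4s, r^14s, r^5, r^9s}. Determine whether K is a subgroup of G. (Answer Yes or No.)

Yes

|K| = 6 divides |G| = 30, consistent with Lagrange.
K contains the identity, every element's inverse is in K, and K is closed under ·: it is a subgroup.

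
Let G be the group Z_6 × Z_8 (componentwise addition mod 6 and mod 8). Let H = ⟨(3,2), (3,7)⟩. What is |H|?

16

|⟨(3,2)⟩| = 4 and |⟨(3,7)⟩| = 8, so |H| is a multiple of lcm(4, 8) = 8 and divides |G| = 48.
Closing under the operation: H = {(0,0), (0,1), (0,2), (0,3), (0,4), (0,5), (0,6), (0,7), (3,0), (3,1), (3,2), (3,3), (3,4), (3,5), (3,6), (3,7)}, so |H| = 16.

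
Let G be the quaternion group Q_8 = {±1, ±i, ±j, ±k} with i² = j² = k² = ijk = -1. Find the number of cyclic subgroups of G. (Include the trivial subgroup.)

Group the elements of G by the cyclic subgroup they generate; each cyclic subgroup of order d accounts for φ(d) elements.
Cyclic subgroups by order — order 1: 1; order 2: 1; order 4: 3.
Total: 5.

5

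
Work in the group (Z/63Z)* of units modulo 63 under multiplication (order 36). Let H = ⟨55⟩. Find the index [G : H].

|⟨55⟩| = 2 and |G| = 36.
By Lagrange, [G : H] = |G|/|H| = 36/2 = 18.

18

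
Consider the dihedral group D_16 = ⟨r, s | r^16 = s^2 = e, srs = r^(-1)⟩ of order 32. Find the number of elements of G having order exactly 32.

0

No element of G has order 32 (even though 32 | 32).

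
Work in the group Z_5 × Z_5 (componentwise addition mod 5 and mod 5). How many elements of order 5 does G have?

24

An element (a,b) has order lcm(ord(a), ord(b)); count pairs with lcm equal to 5.
Enumerating gives 24 such elements.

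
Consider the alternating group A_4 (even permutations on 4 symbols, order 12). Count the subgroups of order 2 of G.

3

|G| = 12 and 2 | 12, so subgroups of order 2 are possible by Lagrange.
The subgroups of order 2 are: {e, (1 2)(3 4)}; {e, (1 3)(2 4)}; {e, (1 4)(2 3)}.
So G has 3 subgroups of order 2.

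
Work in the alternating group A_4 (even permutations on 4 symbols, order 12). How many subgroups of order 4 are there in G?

|G| = 12 and 4 | 12, so subgroups of order 4 are possible by Lagrange.
The subgroups of order 4 are: {e, (1 2)(3 4), (1 3)(2 4), (1 4)(2 3)}.
So G has 1 subgroup of order 4.

1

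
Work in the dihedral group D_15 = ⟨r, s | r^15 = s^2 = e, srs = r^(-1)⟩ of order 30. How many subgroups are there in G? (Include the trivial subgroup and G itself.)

|G| = 30, so by Lagrange every subgroup order divides 30. Divisors: 1, 2, 3, 5, 6, 10, 15, 30.
Subgroups by order — order 1: 1; order 2: 15; order 3: 1; order 5: 1; order 6: 5; order 10: 3; order 15: 1; order 30: 1.
Total: 1 + 15 + 1 + 1 + 5 + 3 + 1 + 1 = 28.

28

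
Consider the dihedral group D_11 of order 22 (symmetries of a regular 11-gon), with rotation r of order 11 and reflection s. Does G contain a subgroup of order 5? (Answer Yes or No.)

No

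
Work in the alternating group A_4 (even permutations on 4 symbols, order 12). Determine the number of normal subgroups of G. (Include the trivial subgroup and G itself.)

3

G has 10 subgroups. Checking conjugation-invariance by order — order 1: 1/1 normal; order 2: 0/3 normal; order 3: 0/4 normal; order 4: 1/1 normal; order 12: 1/1 normal.
Total normal subgroups: 3.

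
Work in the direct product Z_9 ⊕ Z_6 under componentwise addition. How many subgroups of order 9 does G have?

4

|G| = 54 and 9 | 54, so subgroups of order 9 are possible by Lagrange.
The subgroups of order 9 are: {(0,0), (0,2), (0,4), (3,0), (3,2), (3,4), (6,0), (6,2), (6,4)}; {(0,0), (1,0), (2,0), (3,0), (4,0), (5,0), (6,0), (7,0), (8,0)}; {(0,0), (1,2), (2,4), (3,0), (4,2), (5,4), (6,0), (7,2), (8,4)}; {(0,0), (1,4), (2,2), (3,0), (4,4), (5,2), (6,0), (7,4), (8,2)}.
So G has 4 subgroups of order 9.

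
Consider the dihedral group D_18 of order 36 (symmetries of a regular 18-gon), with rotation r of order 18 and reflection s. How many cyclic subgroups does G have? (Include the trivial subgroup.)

Each element a generates a cyclic subgroup ⟨a⟩; distinct elements may generate the same one (a cyclic group of order d has φ(d) generators).
Cyclic subgroups by order — order 1: 1; order 2: 19; order 3: 1; order 6: 1; order 9: 1; order 18: 1.
Total: 24.

24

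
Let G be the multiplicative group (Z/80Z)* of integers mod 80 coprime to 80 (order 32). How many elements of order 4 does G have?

Enumerating element orders in G gives 24 elements of order 4.

24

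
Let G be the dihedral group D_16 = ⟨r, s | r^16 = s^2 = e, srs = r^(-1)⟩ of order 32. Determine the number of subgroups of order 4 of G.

|G| = 32 and 4 | 32, so subgroups of order 4 are possible by Lagrange.
The subgroups of order 4 are: {e, r^8, r^2s, r^10s}; {e, r^8, r^3s, r^11s}; {e, r^4, r^8, r^12}; {e, r^8, r^4s, r^12s}; … (9 in all).
So G has 9 subgroups of order 4.

9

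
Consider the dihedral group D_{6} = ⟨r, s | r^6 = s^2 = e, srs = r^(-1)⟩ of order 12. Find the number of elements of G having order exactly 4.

No element of G has order 4 (even though 4 | 12).

0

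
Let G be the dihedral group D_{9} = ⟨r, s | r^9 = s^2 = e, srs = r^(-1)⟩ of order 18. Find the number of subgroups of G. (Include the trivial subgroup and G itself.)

|G| = 18, so by Lagrange every subgroup order divides 18. Divisors: 1, 2, 3, 6, 9, 18.
Subgroups by order — order 1: 1; order 2: 9; order 3: 1; order 6: 3; order 9: 1; order 18: 1.
Total: 1 + 9 + 1 + 3 + 1 + 1 = 16.

16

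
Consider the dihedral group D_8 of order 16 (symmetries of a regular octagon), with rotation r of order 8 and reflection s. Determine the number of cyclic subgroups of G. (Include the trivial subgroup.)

Each element a generates a cyclic subgroup ⟨a⟩; distinct elements may generate the same one (a cyclic group of order d has φ(d) generators).
Cyclic subgroups by order — order 1: 1; order 2: 9; order 4: 1; order 8: 1.
Total: 12.

12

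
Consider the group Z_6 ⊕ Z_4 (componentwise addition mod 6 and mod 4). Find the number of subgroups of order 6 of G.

3

|G| = 24 and 6 | 24, so subgroups of order 6 are possible by Lagrange.
The subgroups of order 6 are: {(0,0), (0,2), (2,0), (2,2), (4,0), (4,2)}; {(0,0), (1,0), (2,0), (3,0), (4,0), (5,0)}; {(0,0), (1,2), (2,0), (3,2), (4,0), (5,2)}.
So G has 3 subgroups of order 6.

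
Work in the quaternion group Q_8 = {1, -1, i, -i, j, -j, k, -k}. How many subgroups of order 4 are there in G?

3

|G| = 8 and 4 | 8, so subgroups of order 4 are possible by Lagrange.
The subgroups of order 4 are: {1, -1, i, -i}; {1, -1, j, -j}; {1, -1, k, -k}.
So G has 3 subgroups of order 4.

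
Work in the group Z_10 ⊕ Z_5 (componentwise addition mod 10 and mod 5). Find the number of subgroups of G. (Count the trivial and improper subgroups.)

16

|G| = 50, so by Lagrange every subgroup order divides 50. Divisors: 1, 2, 5, 10, 25, 50.
Subgroups by order — order 1: 1; order 2: 1; order 5: 6; order 10: 6; order 25: 1; order 50: 1.
Total: 1 + 1 + 6 + 6 + 1 + 1 = 16.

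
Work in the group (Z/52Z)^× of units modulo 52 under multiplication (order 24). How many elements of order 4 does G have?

4

The elements of order 4 are: 5, 21, 31, 47.
That's 4.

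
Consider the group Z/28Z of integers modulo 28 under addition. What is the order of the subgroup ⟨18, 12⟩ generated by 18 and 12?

|⟨18⟩| = 14 and |⟨12⟩| = 7, so |H| is a multiple of lcm(14, 7) = 14 and divides |G| = 28.
Closing under the operation: H = {0, 2, 4, 6, 8, 10, 12, 14, 16, 18, 20, 22, 24, 26}, so |H| = 14.

14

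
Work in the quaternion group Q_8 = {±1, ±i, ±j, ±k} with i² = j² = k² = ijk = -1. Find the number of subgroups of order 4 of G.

3

|G| = 8 and 4 | 8, so subgroups of order 4 are possible by Lagrange.
The subgroups of order 4 are: {1, -1, i, -i}; {1, -1, j, -j}; {1, -1, k, -k}.
So G has 3 subgroups of order 4.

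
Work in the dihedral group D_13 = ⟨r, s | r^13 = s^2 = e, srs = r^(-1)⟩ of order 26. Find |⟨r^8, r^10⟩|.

|⟨r^8⟩| = 13 and |⟨r^10⟩| = 13, so |H| is a multiple of lcm(13, 13) = 13 and divides |G| = 26.
Closing under the operation: H = {e, r, r^2, r^3, r^4, r^5, r^6, r^7, r^8, r^9, r^10, r^11, r^12}, so |H| = 13.

13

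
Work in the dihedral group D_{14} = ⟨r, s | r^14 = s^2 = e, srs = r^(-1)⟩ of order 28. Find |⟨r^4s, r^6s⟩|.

|⟨r^4s⟩| = 2 and |⟨r^6s⟩| = 2, so |H| is a multiple of lcm(2, 2) = 2 and divides |G| = 28.
Closing under the operation: H = {e, r^2, r^4, r^6, r^8, r^10, r^12, s, r^2s, r^4s, r^6s, r^8s, r^10s, r^12s}, so |H| = 14.

14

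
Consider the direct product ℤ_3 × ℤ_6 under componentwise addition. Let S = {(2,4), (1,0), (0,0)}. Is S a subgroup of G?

(1,0) ∈ S but its inverse (2,0) ∉ S, so S is not a subgroup.

No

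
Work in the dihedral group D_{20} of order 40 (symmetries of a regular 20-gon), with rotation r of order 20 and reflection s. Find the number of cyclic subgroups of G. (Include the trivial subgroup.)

26

A cyclic subgroup of order d is generated by each of its φ(d) elements of order d, so the cyclic subgroups of order d number (#elements of order d)/φ(d).
Cyclic subgroups by order — order 1: 1; order 2: 21; order 4: 1; order 5: 1; order 10: 1; order 20: 1.
Total: 26.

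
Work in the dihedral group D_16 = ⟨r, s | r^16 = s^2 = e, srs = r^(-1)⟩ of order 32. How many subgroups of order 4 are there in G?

|G| = 32 and 4 | 32, so subgroups of order 4 are possible by Lagrange.
The subgroups of order 4 are: {e, r^8, r^2s, r^10s}; {e, r^8, r^3s, r^11s}; {e, r^4, r^8, r^12}; {e, r^8, r^4s, r^12s}; … (9 in all).
So G has 9 subgroups of order 4.

9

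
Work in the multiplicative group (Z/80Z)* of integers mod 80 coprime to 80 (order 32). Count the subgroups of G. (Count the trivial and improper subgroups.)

|G| = 32, so by Lagrange every subgroup order divides 32. Divisors: 1, 2, 4, 8, 16, 32.
Subgroups by order — order 1: 1; order 2: 7; order 4: 19; order 8: 19; order 16: 7; order 32: 1.
Total: 1 + 7 + 19 + 19 + 7 + 1 = 54.

54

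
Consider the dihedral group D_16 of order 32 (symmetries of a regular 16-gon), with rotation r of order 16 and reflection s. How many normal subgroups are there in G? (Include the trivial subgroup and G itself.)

G has 36 subgroups. Checking conjugation-invariance by order — order 1: 1/1 normal; order 2: 1/17 normal; order 4: 1/9 normal; order 8: 1/5 normal; order 16: 3/3 normal; order 32: 1/1 normal.
Total normal subgroups: 8.

8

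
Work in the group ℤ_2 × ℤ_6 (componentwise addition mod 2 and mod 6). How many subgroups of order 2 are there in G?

3

|G| = 12 and 2 | 12, so subgroups of order 2 are possible by Lagrange.
The subgroups of order 2 are: {(0,0), (0,3)}; {(0,0), (1,0)}; {(0,0), (1,3)}.
So G has 3 subgroups of order 2.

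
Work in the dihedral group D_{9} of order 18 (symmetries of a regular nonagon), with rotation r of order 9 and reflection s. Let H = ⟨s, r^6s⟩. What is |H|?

|⟨s⟩| = 2 and |⟨r^6s⟩| = 2, so |H| is a multiple of lcm(2, 2) = 2 and divides |G| = 18.
Closing under the operation: H = {e, r^3, r^6, s, r^3s, r^6s}, so |H| = 6.

6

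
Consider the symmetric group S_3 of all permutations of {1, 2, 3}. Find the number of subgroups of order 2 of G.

3

|G| = 6 and 2 | 6, so subgroups of order 2 are possible by Lagrange.
The subgroups of order 2 are: {e, (1 2)}; {e, (1 3)}; {e, (2 3)}.
So G has 3 subgroups of order 2.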